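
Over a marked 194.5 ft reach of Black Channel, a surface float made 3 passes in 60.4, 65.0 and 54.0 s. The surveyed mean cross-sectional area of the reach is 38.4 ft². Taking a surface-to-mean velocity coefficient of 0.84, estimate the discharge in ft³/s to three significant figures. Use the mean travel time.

105 ft³/s

t̄ = (60.4 + 65.0 + 54.0) / 3 = 59.8 s
v_surface = L / t̄ = 194.5 / 59.8 = 3.253 ft/s
v_mean = 0.84 × 3.253 = 2.732 ft/s
Q = A × v_mean = 38.4 × 2.732 = 104.9 ft³/s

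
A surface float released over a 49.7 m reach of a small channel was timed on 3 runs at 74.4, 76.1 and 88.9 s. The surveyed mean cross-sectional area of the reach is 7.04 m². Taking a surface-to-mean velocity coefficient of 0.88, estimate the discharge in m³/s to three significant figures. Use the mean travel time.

t̄ = (74.4 + 76.1 + 88.9) / 3 = 79.8 s
v_surface = L / t̄ = 49.7 / 79.8 = 0.6228 m/s
v_mean = 0.88 × 0.6228 = 0.5481 m/s
Q = A × v_mean = 7.04 × 0.5481 = 3.858 m³/s

3.86 m³/s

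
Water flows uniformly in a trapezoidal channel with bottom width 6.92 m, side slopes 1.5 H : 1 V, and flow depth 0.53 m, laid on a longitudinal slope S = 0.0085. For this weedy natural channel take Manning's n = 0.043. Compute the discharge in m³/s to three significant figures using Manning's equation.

A = (b + z·y)·y = (6.92 + 1.5×0.53)×0.53 = 4.089 m²
P = b + 2y√(1+z²) = 6.92 + 2×0.53×√(1+1.5²) = 8.831 m
R = A/P = 4.089/8.831 = 0.4630 m
Q = (1/n)·A·R^(2/3)·S^(1/2) = (1/0.043) × 4.089 × 0.4630^(2/3) × 0.0085^(1/2) = 5.247 m³/s

5.25 m³/s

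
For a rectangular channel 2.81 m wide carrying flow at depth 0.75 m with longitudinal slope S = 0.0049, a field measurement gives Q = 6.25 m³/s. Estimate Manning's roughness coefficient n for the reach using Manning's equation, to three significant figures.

A = b·y = 2.81 × 0.75 = 2.108 m²
P = b + 2y = 2.81 + 2×0.75 = 4.310 m
R = A/P = 2.108/4.310 = 0.4890 m
n = (1/Q)·A·R^(2/3)·S^(1/2) = (1/6.25) × 2.108 × 0.6207 × 0.07000 = 0.01465

0.0147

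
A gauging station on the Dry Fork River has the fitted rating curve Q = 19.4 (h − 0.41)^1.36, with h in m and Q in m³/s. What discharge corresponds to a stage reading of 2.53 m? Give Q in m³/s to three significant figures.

53.9 m³/s

Q = 19.4 × (2.53 − 0.41)^1.36 = 19.4 × 2.12^1.36 = 53.90 m³/s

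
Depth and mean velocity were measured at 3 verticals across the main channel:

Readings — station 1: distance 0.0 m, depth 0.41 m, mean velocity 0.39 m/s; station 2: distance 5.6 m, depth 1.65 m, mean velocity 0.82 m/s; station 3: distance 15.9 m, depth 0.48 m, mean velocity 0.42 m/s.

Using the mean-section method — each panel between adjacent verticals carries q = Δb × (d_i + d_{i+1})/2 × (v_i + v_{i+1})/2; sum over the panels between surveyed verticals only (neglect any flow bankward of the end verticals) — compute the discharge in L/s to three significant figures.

10300 L/s

Panel 1-2: Δb = 5.6 m, d̄ = (0.41+1.65)/2 = 1.03, v̄ = (0.39+0.82)/2 = 0.605 → q = 5.6×1.03×0.605 = 3.490 m³/s
Panel 2-3: Δb = 10.3 m, d̄ = (1.65+0.48)/2 = 1.065, v̄ = (0.82+0.42)/2 = 0.62 → q = 10.3×1.065×0.62 = 6.801 m³/s
Q = Σ q = 10.29 m³/s
= 10.29 × 1000 = 10290 L/s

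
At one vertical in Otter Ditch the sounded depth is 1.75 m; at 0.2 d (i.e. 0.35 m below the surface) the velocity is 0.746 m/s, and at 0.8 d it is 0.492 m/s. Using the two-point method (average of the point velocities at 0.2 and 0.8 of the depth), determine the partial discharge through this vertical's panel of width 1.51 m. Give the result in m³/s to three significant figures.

v̄ = (0.746 + 0.492) / 2 = 0.6190 m/s
q = v̄ × d × w = 0.6190 × 1.75 × 1.51 = 1.636 m³/s

1.64 m³/s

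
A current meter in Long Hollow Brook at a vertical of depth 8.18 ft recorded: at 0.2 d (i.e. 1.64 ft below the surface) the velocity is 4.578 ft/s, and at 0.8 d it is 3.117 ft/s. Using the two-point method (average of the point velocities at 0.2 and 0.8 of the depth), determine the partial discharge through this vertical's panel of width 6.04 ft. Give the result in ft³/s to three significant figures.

v̄ = (4.578 + 3.117) / 2 = 3.848 ft/s
q = v̄ × d × w = 3.848 × 8.18 × 6.04 = 190.1 ft³/s

190 ft³/s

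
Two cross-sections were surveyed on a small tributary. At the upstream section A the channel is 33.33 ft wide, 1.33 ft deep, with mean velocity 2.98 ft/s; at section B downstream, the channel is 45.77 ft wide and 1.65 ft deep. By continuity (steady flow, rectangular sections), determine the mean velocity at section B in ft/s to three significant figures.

1.75 ft/s

Q = A₁V₁ = (33.33×1.33) × 2.98 = 132.1 ft³/s
A₂ = 45.77 × 1.65 = 75.52 ft²
V₂ = Q/A₂ = 132.1/75.52 = 1.749 ft/s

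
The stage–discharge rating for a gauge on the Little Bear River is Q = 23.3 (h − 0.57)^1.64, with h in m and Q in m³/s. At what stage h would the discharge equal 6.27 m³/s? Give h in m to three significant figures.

h − h₀ = (Q/C)^(1/b) = (6.27/23.3)^(1/1.64) = 0.4491 m
h = 0.57 + 0.4491 = 1.019 m

1.02 m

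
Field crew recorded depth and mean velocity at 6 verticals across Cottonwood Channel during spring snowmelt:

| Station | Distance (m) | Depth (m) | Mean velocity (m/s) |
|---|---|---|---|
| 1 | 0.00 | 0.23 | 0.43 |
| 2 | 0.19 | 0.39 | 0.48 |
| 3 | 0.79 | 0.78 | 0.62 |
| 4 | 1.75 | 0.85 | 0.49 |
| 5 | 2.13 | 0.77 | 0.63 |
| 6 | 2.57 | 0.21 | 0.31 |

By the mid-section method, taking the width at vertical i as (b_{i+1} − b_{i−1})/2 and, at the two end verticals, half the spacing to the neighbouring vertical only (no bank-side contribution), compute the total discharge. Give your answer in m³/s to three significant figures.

0.953 m³/s

w_1 = (0.19 − 0.00)/2 = 0.095 m; q_1 = 0.43 × 0.23 × 0.095 = 0.009396 m³/s
w_2 = (0.79 − 0.00)/2 = 0.395 m; q_2 = 0.48 × 0.39 × 0.395 = 0.07394 m³/s
w_3 = (1.75 − 0.19)/2 = 0.78 m; q_3 = 0.62 × 0.78 × 0.78 = 0.3772 m³/s
w_4 = (2.13 − 0.79)/2 = 0.67 m; q_4 = 0.49 × 0.85 × 0.67 = 0.2791 m³/s
w_5 = (2.57 − 1.75)/2 = 0.41 m; q_5 = 0.63 × 0.77 × 0.41 = 0.1989 m³/s
w_6 = (2.57 − 2.13)/2 = 0.22 m; q_6 = 0.31 × 0.21 × 0.22 = 0.01432 m³/s
Q = Σ qᵢ = 0.9528 m³/s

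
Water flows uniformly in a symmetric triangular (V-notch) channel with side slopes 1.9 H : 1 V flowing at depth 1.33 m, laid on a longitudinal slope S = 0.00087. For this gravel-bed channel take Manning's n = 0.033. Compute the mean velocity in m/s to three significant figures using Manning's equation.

0.628 m/s

A = z·y² = 1.9×1.33² = 3.361 m²
P = 2y√(1+z²) = 2×1.33×√(1+1.9²) = 5.711 m
R = A/P = 3.361/5.711 = 0.5885 m
Q = (1/n)·A·R^(2/3)·S^(1/2) = (1/0.033) × 3.361 × 0.5885^(2/3) × 0.00087^(1/2) = 2.110 m³/s
V = Q/A = 2.110/3.361 = 0.6277 m/s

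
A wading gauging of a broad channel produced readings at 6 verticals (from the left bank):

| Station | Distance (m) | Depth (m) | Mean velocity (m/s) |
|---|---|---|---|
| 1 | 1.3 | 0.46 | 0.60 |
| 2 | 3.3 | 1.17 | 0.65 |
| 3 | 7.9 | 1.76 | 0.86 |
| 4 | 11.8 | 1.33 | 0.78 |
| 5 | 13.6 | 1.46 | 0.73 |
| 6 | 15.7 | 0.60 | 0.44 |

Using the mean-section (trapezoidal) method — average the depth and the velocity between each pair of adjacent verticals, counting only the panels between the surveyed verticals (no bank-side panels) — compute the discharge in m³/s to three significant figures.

14.2 m³/s

Panel 1-2: Δb = 2 m, d̄ = (0.46+1.17)/2 = 0.815, v̄ = (0.60+0.65)/2 = 0.625 → q = 2×0.815×0.625 = 1.019 m³/s
Panel 2-3: Δb = 4.6 m, d̄ = (1.17+1.76)/2 = 1.465, v̄ = (0.65+0.86)/2 = 0.755 → q = 4.6×1.465×0.755 = 5.088 m³/s
Panel 3-4: Δb = 3.9 m, d̄ = (1.76+1.33)/2 = 1.545, v̄ = (0.86+0.78)/2 = 0.82 → q = 3.9×1.545×0.82 = 4.941 m³/s
Panel 4-5: Δb = 1.8 m, d̄ = (1.33+1.46)/2 = 1.395, v̄ = (0.78+0.73)/2 = 0.755 → q = 1.8×1.395×0.755 = 1.896 m³/s
Panel 5-6: Δb = 2.1 m, d̄ = (1.46+0.60)/2 = 1.03, v̄ = (0.73+0.44)/2 = 0.585 → q = 2.1×1.03×0.585 = 1.265 m³/s
Q = Σ q = 14.21 m³/s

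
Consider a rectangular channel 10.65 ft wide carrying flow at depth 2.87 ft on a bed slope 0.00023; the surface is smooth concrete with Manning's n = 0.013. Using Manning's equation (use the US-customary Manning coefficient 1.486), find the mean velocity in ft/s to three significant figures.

A = b·y = 10.65 × 2.87 = 30.57 ft²
P = b + 2y = 10.65 + 2×2.87 = 16.39 ft
R = A/P = 30.57/16.39 = 1.865 ft
Q = (1.486/n)·A·R^(2/3)·S^(1/2) = (1.486/0.013) × 30.57 × 1.865^(2/3) × 0.00023^(1/2) = 80.28 ft³/s
V = Q/A = 80.28/30.57 = 2.626 ft/s

2.63 ft/s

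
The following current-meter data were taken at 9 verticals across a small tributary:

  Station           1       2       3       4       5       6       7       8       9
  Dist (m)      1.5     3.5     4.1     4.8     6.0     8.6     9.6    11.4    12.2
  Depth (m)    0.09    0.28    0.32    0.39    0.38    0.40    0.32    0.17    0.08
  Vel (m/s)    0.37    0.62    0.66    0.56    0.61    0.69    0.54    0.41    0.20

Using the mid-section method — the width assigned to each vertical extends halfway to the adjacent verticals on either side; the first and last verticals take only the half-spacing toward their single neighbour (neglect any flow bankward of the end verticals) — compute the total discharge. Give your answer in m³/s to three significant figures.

w_1 = (3.5 − 1.5)/2 = 1 m; q_1 = 0.37 × 0.09 × 1 = 0.03330 m³/s
w_2 = (4.1 − 1.5)/2 = 1.3 m; q_2 = 0.62 × 0.28 × 1.3 = 0.2257 m³/s
w_3 = (4.8 − 3.5)/2 = 0.65 m; q_3 = 0.66 × 0.32 × 0.65 = 0.1373 m³/s
w_4 = (6.0 − 4.1)/2 = 0.95 m; q_4 = 0.56 × 0.39 × 0.95 = 0.2075 m³/s
w_5 = (8.6 − 4.8)/2 = 1.9 m; q_5 = 0.61 × 0.38 × 1.9 = 0.4404 m³/s
w_6 = (9.6 − 6.0)/2 = 1.8 m; q_6 = 0.69 × 0.40 × 1.8 = 0.4968 m³/s
w_7 = (11.4 − 8.6)/2 = 1.4 m; q_7 = 0.54 × 0.32 × 1.4 = 0.2419 m³/s
w_8 = (12.2 − 9.6)/2 = 1.3 m; q_8 = 0.41 × 0.17 × 1.3 = 0.09061 m³/s
w_9 = (12.2 − 11.4)/2 = 0.4 m; q_9 = 0.20 × 0.08 × 0.4 = 0.006400 m³/s
Q = Σ qᵢ = 1.880 m³/s

1.88 m³/s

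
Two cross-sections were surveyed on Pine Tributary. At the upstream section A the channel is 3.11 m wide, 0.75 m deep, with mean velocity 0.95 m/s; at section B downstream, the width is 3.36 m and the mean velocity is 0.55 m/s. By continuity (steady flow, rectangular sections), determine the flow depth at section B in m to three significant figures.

1.20 m

Q = A₁V₁ = (3.11×0.75) × 0.95 = 2.216 m³/s
d₂ = Q/(b₂ V₂) = 2.216/(3.36×0.55) = 1.199 m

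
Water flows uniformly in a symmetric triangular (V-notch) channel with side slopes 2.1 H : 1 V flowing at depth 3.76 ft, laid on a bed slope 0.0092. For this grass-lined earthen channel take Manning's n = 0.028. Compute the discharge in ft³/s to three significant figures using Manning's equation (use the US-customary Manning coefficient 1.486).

215 ft³/s

A = z·y² = 2.1×3.76² = 29.69 ft²
P = 2y√(1+z²) = 2×3.76×√(1+2.1²) = 17.49 ft
R = A/P = 29.69/17.49 = 1.697 ft
Q = (1.486/n)·A·R^(2/3)·S^(1/2) = (1.486/0.028) × 29.69 × 1.697^(2/3) × 0.0092^(1/2) = 215.0 ft³/s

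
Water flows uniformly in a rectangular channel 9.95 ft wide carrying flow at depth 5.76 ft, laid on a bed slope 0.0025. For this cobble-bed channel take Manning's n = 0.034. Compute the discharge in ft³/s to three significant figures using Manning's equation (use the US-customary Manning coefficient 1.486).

A = b·y = 9.95 × 5.76 = 57.31 ft²
P = b + 2y = 9.95 + 2×5.76 = 21.47 ft
R = A/P = 57.31/21.47 = 2.669 ft
Q = (1.486/n)·A·R^(2/3)·S^(1/2) = (1.486/0.034) × 57.31 × 2.669^(2/3) × 0.0025^(1/2) = 241.0 ft³/s

241 ft³/s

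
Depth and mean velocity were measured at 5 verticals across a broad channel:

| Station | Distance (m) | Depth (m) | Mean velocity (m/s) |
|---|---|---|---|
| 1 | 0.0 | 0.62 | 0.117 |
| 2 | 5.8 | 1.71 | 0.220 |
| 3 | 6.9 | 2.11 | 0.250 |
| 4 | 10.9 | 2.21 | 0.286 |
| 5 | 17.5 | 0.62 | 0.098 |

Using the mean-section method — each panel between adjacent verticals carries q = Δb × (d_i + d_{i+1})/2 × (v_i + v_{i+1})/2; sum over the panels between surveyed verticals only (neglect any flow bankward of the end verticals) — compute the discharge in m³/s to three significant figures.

Panel 1-2: Δb = 5.8 m, d̄ = (0.62+1.71)/2 = 1.165, v̄ = (0.117+0.220)/2 = 0.1685 → q = 5.8×1.165×0.1685 = 1.139 m³/s
Panel 2-3: Δb = 1.1 m, d̄ = (1.71+2.11)/2 = 1.91, v̄ = (0.220+0.250)/2 = 0.235 → q = 1.1×1.91×0.235 = 0.4937 m³/s
Panel 3-4: Δb = 4 m, d̄ = (2.11+2.21)/2 = 2.16, v̄ = (0.250+0.286)/2 = 0.268 → q = 4×2.16×0.268 = 2.316 m³/s
Panel 4-5: Δb = 6.6 m, d̄ = (2.21+0.62)/2 = 1.415, v̄ = (0.286+0.098)/2 = 0.192 → q = 6.6×1.415×0.192 = 1.793 m³/s
Q = Σ q = 5.741 m³/s

5.74 m³/s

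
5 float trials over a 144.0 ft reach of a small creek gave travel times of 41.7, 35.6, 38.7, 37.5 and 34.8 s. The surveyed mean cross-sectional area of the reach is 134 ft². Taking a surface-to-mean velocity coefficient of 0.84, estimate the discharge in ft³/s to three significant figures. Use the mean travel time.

430 ft³/s

t̄ = (41.7 + 35.6 + 38.7 + 37.5 + 34.8) / 5 = 37.66 s
v_surface = L / t̄ = 144.0 / 37.66 = 3.824 ft/s
v_mean = 0.84 × 3.824 = 3.212 ft/s
Q = A × v_mean = 134 × 3.212 = 430.4 ft³/s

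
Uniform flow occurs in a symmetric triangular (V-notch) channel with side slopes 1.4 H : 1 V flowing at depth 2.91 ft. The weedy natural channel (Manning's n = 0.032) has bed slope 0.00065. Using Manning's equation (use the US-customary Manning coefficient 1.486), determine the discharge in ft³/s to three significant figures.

A = z·y² = 1.4×2.91² = 11.86 ft²
P = 2y√(1+z²) = 2×2.91×√(1+1.4²) = 10.01 ft
R = A/P = 11.86/10.01 = 1.184 ft
Q = (1.486/n)·A·R^(2/3)·S^(1/2) = (1.486/0.032) × 11.86 × 1.184^(2/3) × 0.00065^(1/2) = 15.71 ft³/s

15.7 ft³/s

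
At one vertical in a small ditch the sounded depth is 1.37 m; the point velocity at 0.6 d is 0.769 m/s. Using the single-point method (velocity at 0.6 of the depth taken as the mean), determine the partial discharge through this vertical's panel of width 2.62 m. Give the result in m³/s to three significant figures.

2.76 m³/s

v̄ = v₀.₆ = 0.769 m/s
q = v̄ × d × w = 0.7690 × 1.37 × 2.62 = 2.760 m³/s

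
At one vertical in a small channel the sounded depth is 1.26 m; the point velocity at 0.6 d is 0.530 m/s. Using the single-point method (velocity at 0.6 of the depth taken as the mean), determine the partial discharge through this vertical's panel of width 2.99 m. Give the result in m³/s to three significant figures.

2.00 m³/s

v̄ = v₀.₆ = 0.530 m/s
q = v̄ × d × w = 0.5300 × 1.26 × 2.99 = 1.997 m³/s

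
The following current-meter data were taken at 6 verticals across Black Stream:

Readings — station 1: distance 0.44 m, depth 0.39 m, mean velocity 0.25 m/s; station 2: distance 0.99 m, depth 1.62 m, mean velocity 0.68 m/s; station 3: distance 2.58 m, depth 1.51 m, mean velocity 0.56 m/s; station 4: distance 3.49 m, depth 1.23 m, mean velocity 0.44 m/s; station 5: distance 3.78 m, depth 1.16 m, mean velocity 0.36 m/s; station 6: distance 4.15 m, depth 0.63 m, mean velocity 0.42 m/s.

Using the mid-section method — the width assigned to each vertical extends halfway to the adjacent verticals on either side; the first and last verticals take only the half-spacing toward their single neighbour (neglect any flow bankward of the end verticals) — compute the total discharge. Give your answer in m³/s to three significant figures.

2.77 m³/s

w_1 = (0.99 − 0.44)/2 = 0.275 m; q_1 = 0.25 × 0.39 × 0.275 = 0.02681 m³/s
w_2 = (2.58 − 0.44)/2 = 1.07 m; q_2 = 0.68 × 1.62 × 1.07 = 1.179 m³/s
w_3 = (3.49 − 0.99)/2 = 1.25 m; q_3 = 0.56 × 1.51 × 1.25 = 1.057 m³/s
w_4 = (3.78 − 2.58)/2 = 0.6 m; q_4 = 0.44 × 1.23 × 0.6 = 0.3247 m³/s
w_5 = (4.15 − 3.49)/2 = 0.33 m; q_5 = 0.36 × 1.16 × 0.33 = 0.1378 m³/s
w_6 = (4.15 − 3.78)/2 = 0.185 m; q_6 = 0.42 × 0.63 × 0.185 = 0.04895 m³/s
Q = Σ qᵢ = 2.774 m³/s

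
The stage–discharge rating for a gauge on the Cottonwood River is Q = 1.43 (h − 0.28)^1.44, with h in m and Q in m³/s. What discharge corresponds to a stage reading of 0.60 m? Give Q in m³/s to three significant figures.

Q = 1.43 × (0.60 − 0.28)^1.44 = 1.43 × 0.32^1.44 = 0.2772 m³/s

0.277 m³/s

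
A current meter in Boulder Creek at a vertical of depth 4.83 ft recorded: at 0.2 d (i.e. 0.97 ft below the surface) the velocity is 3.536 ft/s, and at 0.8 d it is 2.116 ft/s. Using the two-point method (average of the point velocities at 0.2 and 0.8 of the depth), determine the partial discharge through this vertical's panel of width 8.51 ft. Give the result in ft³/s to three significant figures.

116 ft³/s

v̄ = (3.536 + 2.116) / 2 = 2.826 ft/s
q = v̄ × d × w = 2.826 × 4.83 × 8.51 = 116.2 ft³/s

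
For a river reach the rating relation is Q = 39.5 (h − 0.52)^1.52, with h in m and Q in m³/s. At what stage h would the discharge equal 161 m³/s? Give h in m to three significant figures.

h − h₀ = (Q/C)^(1/b) = (161/39.5)^(1/1.52) = 2.520 m
h = 0.52 + 2.520 = 3.040 m

3.04 m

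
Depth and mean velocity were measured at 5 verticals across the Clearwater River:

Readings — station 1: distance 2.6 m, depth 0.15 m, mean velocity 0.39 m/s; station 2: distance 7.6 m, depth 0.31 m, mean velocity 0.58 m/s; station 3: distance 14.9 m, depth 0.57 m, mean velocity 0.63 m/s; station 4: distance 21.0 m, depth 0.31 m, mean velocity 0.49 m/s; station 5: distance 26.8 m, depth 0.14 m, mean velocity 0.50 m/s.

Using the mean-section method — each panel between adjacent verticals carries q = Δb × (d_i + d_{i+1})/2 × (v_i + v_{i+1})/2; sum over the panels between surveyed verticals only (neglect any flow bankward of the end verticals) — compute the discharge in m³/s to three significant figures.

4.65 m³/s

Panel 1-2: Δb = 5 m, d̄ = (0.15+0.31)/2 = 0.23, v̄ = (0.39+0.58)/2 = 0.485 → q = 5×0.23×0.485 = 0.5578 m³/s
Panel 2-3: Δb = 7.3 m, d̄ = (0.31+0.57)/2 = 0.44, v̄ = (0.58+0.63)/2 = 0.605 → q = 7.3×0.44×0.605 = 1.943 m³/s
Panel 3-4: Δb = 6.1 m, d̄ = (0.57+0.31)/2 = 0.44, v̄ = (0.63+0.49)/2 = 0.56 → q = 6.1×0.44×0.56 = 1.503 m³/s
Panel 4-5: Δb = 5.8 m, d̄ = (0.31+0.14)/2 = 0.225, v̄ = (0.49+0.50)/2 = 0.495 → q = 5.8×0.225×0.495 = 0.6460 m³/s
Q = Σ q = 4.650 m³/s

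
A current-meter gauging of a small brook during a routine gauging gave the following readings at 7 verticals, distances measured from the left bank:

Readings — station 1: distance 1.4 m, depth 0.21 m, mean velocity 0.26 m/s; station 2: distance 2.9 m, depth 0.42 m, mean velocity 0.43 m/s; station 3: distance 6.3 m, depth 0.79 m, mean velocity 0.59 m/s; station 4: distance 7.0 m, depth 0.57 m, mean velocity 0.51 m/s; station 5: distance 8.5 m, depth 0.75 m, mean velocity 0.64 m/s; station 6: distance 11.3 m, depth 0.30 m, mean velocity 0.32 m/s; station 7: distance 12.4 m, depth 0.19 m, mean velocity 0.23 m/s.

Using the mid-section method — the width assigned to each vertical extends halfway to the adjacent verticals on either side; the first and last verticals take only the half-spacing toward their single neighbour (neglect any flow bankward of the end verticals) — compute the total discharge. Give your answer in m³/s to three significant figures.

3.00 m³/s

w_1 = (2.9 − 1.4)/2 = 0.75 m; q_1 = 0.26 × 0.21 × 0.75 = 0.04095 m³/s
w_2 = (6.3 − 1.4)/2 = 2.45 m; q_2 = 0.43 × 0.42 × 2.45 = 0.4425 m³/s
w_3 = (7.0 − 2.9)/2 = 2.05 m; q_3 = 0.59 × 0.79 × 2.05 = 0.9555 m³/s
w_4 = (8.5 − 6.3)/2 = 1.1 m; q_4 = 0.51 × 0.57 × 1.1 = 0.3198 m³/s
w_5 = (11.3 − 7.0)/2 = 2.15 m; q_5 = 0.64 × 0.75 × 2.15 = 1.032 m³/s
w_6 = (12.4 − 8.5)/2 = 1.95 m; q_6 = 0.32 × 0.30 × 1.95 = 0.1872 m³/s
w_7 = (12.4 − 11.3)/2 = 0.55 m; q_7 = 0.23 × 0.19 × 0.55 = 0.02404 m³/s
Q = Σ qᵢ = 3.002 m³/s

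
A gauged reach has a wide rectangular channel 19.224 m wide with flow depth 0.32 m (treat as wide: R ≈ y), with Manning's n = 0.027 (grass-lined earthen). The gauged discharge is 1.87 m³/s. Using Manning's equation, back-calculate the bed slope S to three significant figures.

A = b·y = 19.224 × 0.32 = 6.152 m²
Wide channel: R ≈ y = 0.32 m
S = (Q·n / (1·A·R^(2/3)))² = (1.87×0.027 / (1×6.152×0.4678))² = 0.0003078

0.000308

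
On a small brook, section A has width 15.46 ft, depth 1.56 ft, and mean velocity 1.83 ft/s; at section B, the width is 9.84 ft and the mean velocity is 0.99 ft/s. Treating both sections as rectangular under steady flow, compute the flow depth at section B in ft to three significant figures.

Q = A₁V₁ = (15.46×1.56) × 1.83 = 44.14 ft³/s
d₂ = Q/(b₂ V₂) = 44.14/(9.84×0.99) = 4.531 ft

4.53 ft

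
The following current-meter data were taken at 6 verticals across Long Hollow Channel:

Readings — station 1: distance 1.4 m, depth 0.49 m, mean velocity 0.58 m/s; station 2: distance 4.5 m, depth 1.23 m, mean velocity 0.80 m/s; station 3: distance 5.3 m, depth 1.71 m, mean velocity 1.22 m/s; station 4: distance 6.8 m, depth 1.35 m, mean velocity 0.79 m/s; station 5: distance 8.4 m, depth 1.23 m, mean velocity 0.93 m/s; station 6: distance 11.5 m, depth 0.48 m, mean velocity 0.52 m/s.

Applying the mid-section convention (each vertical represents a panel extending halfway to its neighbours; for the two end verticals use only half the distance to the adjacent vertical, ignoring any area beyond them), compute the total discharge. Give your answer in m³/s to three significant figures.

9.49 m³/s

w_1 = (4.5 − 1.4)/2 = 1.55 m; q_1 = 0.58 × 0.49 × 1.55 = 0.4405 m³/s
w_2 = (5.3 − 1.4)/2 = 1.95 m; q_2 = 0.80 × 1.23 × 1.95 = 1.919 m³/s
w_3 = (6.8 − 4.5)/2 = 1.15 m; q_3 = 1.22 × 1.71 × 1.15 = 2.399 m³/s
w_4 = (8.4 − 5.3)/2 = 1.55 m; q_4 = 0.79 × 1.35 × 1.55 = 1.653 m³/s
w_5 = (11.5 − 6.8)/2 = 2.35 m; q_5 = 0.93 × 1.23 × 2.35 = 2.688 m³/s
w_6 = (11.5 − 8.4)/2 = 1.55 m; q_6 = 0.52 × 0.48 × 1.55 = 0.3869 m³/s
Q = Σ qᵢ = 9.487 m³/s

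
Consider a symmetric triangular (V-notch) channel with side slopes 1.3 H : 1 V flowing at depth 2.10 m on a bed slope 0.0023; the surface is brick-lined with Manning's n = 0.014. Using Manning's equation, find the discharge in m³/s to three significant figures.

A = z·y² = 1.3×2.10² = 5.733 m²
P = 2y√(1+z²) = 2×2.10×√(1+1.3²) = 6.889 m
R = A/P = 5.733/6.889 = 0.8323 m
Q = (1/n)·A·R^(2/3)·S^(1/2) = (1/0.014) × 5.733 × 0.8323^(2/3) × 0.0023^(1/2) = 17.38 m³/s

17.4 m³/s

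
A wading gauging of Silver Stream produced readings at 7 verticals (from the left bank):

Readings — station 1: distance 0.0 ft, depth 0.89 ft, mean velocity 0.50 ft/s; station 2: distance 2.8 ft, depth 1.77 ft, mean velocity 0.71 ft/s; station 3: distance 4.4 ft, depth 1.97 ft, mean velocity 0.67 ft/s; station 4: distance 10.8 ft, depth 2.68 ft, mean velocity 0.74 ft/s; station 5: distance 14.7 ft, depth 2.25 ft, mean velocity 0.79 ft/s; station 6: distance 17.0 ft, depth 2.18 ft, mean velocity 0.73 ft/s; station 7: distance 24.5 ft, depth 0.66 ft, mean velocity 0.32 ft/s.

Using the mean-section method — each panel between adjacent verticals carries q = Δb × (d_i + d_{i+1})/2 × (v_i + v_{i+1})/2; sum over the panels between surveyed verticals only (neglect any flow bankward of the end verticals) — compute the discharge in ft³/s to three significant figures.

31.6 ft³/s

Panel 1-2: Δb = 2.8 ft, d̄ = (0.89+1.77)/2 = 1.33, v̄ = (0.50+0.71)/2 = 0.605 → q = 2.8×1.33×0.605 = 2.253 ft³/s
Panel 2-3: Δb = 1.6 ft, d̄ = (1.77+1.97)/2 = 1.87, v̄ = (0.71+0.67)/2 = 0.69 → q = 1.6×1.87×0.69 = 2.064 ft³/s
Panel 3-4: Δb = 6.4 ft, d̄ = (1.97+2.68)/2 = 2.325, v̄ = (0.67+0.74)/2 = 0.705 → q = 6.4×2.325×0.705 = 10.49 ft³/s
Panel 4-5: Δb = 3.9 ft, d̄ = (2.68+2.25)/2 = 2.465, v̄ = (0.74+0.79)/2 = 0.765 → q = 3.9×2.465×0.765 = 7.354 ft³/s
Panel 5-6: Δb = 2.3 ft, d̄ = (2.25+2.18)/2 = 2.215, v̄ = (0.79+0.73)/2 = 0.76 → q = 2.3×2.215×0.76 = 3.872 ft³/s
Panel 6-7: Δb = 7.5 ft, d̄ = (2.18+0.66)/2 = 1.42, v̄ = (0.73+0.32)/2 = 0.525 → q = 7.5×1.42×0.525 = 5.591 ft³/s
Q = Σ q = 31.63 ft³/s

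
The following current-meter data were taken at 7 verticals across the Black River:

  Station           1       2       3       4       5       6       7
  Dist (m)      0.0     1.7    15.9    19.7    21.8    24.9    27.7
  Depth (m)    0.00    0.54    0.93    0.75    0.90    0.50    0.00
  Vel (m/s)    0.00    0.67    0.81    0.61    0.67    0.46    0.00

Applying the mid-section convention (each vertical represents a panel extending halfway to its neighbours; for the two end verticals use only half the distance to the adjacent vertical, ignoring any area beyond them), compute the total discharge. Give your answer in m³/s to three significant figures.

13.3 m³/s

w_2 = (15.9 − 0.0)/2 = 7.95 m; q_2 = 0.67 × 0.54 × 7.95 = 2.876 m³/s
w_3 = (19.7 − 1.7)/2 = 9 m; q_3 = 0.81 × 0.93 × 9 = 6.780 m³/s
w_4 = (21.8 − 15.9)/2 = 2.95 m; q_4 = 0.61 × 0.75 × 2.95 = 1.350 m³/s
w_5 = (24.9 − 19.7)/2 = 2.6 m; q_5 = 0.67 × 0.90 × 2.6 = 1.568 m³/s
w_6 = (27.7 − 21.8)/2 = 2.95 m; q_6 = 0.46 × 0.50 × 2.95 = 0.6785 m³/s
Stations 1, 7 contribute zero (depth or velocity is 0).
Q = Σ qᵢ = 13.25 m³/s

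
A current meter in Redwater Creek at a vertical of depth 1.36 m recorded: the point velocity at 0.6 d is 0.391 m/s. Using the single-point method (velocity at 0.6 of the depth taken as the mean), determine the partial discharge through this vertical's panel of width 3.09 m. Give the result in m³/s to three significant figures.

1.64 m³/s

v̄ = v₀.₆ = 0.391 m/s
q = v̄ × d × w = 0.3910 × 1.36 × 3.09 = 1.643 m³/s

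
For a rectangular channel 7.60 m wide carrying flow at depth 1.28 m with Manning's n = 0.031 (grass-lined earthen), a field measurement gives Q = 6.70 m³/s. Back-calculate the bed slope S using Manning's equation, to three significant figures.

A = b·y = 7.60 × 1.28 = 9.728 m²
P = b + 2y = 7.60 + 2×1.28 = 10.16 m
R = A/P = 9.728/10.16 = 0.9575 m
S = (Q·n / (1·A·R^(2/3)))² = (6.70×0.031 / (1×9.728×0.9714))² = 0.0004830

0.000483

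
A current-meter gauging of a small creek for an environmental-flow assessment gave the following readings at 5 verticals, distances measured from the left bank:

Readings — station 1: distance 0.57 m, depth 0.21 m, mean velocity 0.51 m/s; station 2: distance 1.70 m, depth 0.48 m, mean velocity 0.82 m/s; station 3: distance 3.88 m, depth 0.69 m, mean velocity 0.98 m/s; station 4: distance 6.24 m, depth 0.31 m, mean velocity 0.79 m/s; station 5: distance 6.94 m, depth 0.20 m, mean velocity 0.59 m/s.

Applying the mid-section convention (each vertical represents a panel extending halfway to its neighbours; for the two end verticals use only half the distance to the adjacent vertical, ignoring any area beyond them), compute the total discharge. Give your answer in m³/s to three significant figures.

2.66 m³/s

w_1 = (1.70 − 0.57)/2 = 0.565 m; q_1 = 0.51 × 0.21 × 0.565 = 0.06051 m³/s
w_2 = (3.88 − 0.57)/2 = 1.655 m; q_2 = 0.82 × 0.48 × 1.655 = 0.6514 m³/s
w_3 = (6.24 − 1.70)/2 = 2.27 m; q_3 = 0.98 × 0.69 × 2.27 = 1.535 m³/s
w_4 = (6.94 − 3.88)/2 = 1.53 m; q_4 = 0.79 × 0.31 × 1.53 = 0.3747 m³/s
w_5 = (6.94 − 6.24)/2 = 0.35 m; q_5 = 0.59 × 0.20 × 0.35 = 0.04130 m³/s
Q = Σ qᵢ = 2.663 m³/s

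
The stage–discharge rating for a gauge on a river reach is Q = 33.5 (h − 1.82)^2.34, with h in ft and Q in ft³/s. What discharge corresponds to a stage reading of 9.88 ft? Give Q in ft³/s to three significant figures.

Q = 33.5 × (9.88 − 1.82)^2.34 = 33.5 × 8.06^2.34 = 4425 ft³/s

4420 ft³/s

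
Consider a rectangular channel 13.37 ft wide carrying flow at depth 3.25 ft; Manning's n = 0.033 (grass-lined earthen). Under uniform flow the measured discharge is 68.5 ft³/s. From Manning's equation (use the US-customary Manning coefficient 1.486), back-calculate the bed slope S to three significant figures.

0.000432

A = b·y = 13.37 × 3.25 = 43.45 ft²
P = b + 2y = 13.37 + 2×3.25 = 19.87 ft
R = A/P = 43.45/19.87 = 2.187 ft
S = (Q·n / (1.486·A·R^(2/3)))² = (68.5×0.033 / (1.486×43.45×1.685))² = 0.0004318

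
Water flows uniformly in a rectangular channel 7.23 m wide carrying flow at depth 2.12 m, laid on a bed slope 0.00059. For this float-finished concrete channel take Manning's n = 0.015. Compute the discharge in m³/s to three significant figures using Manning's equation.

30.1 m³/s

A = b·y = 7.23 × 2.12 = 15.33 m²
P = b + 2y = 7.23 + 2×2.12 = 11.47 m
R = A/P = 15.33/11.47 = 1.336 m
Q = (1/n)·A·R^(2/3)·S^(1/2) = (1/0.015) × 15.33 × 1.336^(2/3) × 0.00059^(1/2) = 30.11 m³/s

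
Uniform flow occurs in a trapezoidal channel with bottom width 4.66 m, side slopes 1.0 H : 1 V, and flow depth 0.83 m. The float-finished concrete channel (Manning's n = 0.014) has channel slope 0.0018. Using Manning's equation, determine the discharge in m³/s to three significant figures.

A = (b + z·y)·y = (4.66 + 1.0×0.83)×0.83 = 4.557 m²
P = b + 2y√(1+z²) = 4.66 + 2×0.83×√(1+1.0²) = 7.008 m
R = A/P = 4.557/7.008 = 0.6503 m
Q = (1/n)·A·R^(2/3)·S^(1/2) = (1/0.014) × 4.557 × 0.6503^(2/3) × 0.0018^(1/2) = 10.36 m³/s

10.4 m³/s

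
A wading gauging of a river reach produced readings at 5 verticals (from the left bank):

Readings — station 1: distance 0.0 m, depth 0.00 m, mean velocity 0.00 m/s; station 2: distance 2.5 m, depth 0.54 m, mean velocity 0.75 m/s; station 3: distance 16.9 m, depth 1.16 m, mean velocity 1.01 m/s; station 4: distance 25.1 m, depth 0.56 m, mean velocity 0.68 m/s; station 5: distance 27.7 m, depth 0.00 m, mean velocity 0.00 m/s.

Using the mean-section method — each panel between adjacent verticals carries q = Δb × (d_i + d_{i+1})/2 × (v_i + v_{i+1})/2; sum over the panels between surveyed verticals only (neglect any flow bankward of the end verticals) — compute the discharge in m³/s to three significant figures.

17.2 m³/s

Panel 1-2: Δb = 2.5 m, d̄ = (0.00+0.54)/2 = 0.27, v̄ = (0.00+0.75)/2 = 0.375 → q = 2.5×0.27×0.375 = 0.2531 m³/s
Panel 2-3: Δb = 14.4 m, d̄ = (0.54+1.16)/2 = 0.85, v̄ = (0.75+1.01)/2 = 0.88 → q = 14.4×0.85×0.88 = 10.77 m³/s
Panel 3-4: Δb = 8.2 m, d̄ = (1.16+0.56)/2 = 0.86, v̄ = (1.01+0.68)/2 = 0.845 → q = 8.2×0.86×0.845 = 5.959 m³/s
Panel 4-5: Δb = 2.6 m, d̄ = (0.56+0.00)/2 = 0.28, v̄ = (0.68+0.00)/2 = 0.34 → q = 2.6×0.28×0.34 = 0.2475 m³/s
Q = Σ q = 17.23 m³/s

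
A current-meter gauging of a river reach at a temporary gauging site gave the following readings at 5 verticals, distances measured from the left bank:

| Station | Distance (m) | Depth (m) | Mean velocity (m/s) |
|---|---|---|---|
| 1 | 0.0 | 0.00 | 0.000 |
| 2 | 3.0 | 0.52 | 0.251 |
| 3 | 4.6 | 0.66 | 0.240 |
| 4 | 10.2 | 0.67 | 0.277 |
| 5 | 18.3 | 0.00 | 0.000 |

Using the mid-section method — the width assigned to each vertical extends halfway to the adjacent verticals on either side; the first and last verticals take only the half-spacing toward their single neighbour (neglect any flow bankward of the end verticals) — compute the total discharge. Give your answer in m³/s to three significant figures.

w_2 = (4.6 − 0.0)/2 = 2.3 m; q_2 = 0.251 × 0.52 × 2.3 = 0.3002 m³/s
w_3 = (10.2 − 3.0)/2 = 3.6 m; q_3 = 0.240 × 0.66 × 3.6 = 0.5702 m³/s
w_4 = (18.3 − 4.6)/2 = 6.85 m; q_4 = 0.277 × 0.67 × 6.85 = 1.271 m³/s
Stations 1, 5 contribute zero (depth or velocity is 0).
Q = Σ qᵢ = 2.142 m³/s

2.14 m³/s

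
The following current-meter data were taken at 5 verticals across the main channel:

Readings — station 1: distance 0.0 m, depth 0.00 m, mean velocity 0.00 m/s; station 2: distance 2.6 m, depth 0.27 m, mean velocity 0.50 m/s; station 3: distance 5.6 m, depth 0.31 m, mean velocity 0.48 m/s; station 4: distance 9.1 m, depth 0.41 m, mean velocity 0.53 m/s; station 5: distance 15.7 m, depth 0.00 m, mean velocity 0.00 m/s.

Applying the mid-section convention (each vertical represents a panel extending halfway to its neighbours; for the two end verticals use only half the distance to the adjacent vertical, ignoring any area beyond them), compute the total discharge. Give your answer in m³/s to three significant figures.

1.96 m³/s

w_2 = (5.6 − 0.0)/2 = 2.8 m; q_2 = 0.50 × 0.27 × 2.8 = 0.3780 m³/s
w_3 = (9.1 − 2.6)/2 = 3.25 m; q_3 = 0.48 × 0.31 × 3.25 = 0.4836 m³/s
w_4 = (15.7 − 5.6)/2 = 5.05 m; q_4 = 0.53 × 0.41 × 5.05 = 1.097 m³/s
Stations 1, 5 contribute zero (depth or velocity is 0).
Q = Σ qᵢ = 1.959 m³/s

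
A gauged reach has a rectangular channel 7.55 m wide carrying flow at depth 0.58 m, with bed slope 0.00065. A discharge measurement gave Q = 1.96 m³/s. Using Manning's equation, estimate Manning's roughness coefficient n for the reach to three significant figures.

0.0360

A = b·y = 7.55 × 0.58 = 4.379 m²
P = b + 2y = 7.55 + 2×0.58 = 8.710 m
R = A/P = 4.379/8.710 = 0.5028 m
n = (1/Q)·A·R^(2/3)·S^(1/2) = (1/1.96) × 4.379 × 0.6323 × 0.02550 = 0.03601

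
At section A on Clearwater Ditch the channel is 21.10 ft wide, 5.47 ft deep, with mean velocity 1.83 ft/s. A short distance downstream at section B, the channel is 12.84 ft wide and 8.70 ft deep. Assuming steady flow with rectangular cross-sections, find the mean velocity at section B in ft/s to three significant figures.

Q = A₁V₁ = (21.10×5.47) × 1.83 = 211.2 ft³/s
A₂ = 12.84 × 8.70 = 111.7 ft²
V₂ = Q/A₂ = 211.2/111.7 = 1.891 ft/s

1.89 ft/s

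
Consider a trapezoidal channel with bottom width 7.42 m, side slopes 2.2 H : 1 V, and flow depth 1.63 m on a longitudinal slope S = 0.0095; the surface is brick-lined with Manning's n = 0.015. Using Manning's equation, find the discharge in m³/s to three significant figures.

A = (b + z·y)·y = (7.42 + 2.2×1.63)×1.63 = 17.94 m²
P = b + 2y√(1+z²) = 7.42 + 2×1.63×√(1+2.2²) = 15.30 m
R = A/P = 17.94/15.30 = 1.173 m
Q = (1/n)·A·R^(2/3)·S^(1/2) = (1/0.015) × 17.94 × 1.173^(2/3) × 0.0095^(1/2) = 129.6 m³/s

130 m³/s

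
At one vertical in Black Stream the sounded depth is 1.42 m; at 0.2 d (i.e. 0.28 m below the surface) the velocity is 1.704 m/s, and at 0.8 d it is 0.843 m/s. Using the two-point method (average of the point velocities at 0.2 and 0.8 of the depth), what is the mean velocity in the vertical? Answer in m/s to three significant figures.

1.27 m/s

v̄ = (1.704 + 0.843) / 2 = 1.274 m/s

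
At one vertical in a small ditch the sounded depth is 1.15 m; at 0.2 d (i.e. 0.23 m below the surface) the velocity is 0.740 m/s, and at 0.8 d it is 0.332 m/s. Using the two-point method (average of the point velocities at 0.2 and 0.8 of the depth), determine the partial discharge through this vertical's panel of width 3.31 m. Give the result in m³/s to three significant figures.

2.04 m³/s

v̄ = (0.740 + 0.332) / 2 = 0.5360 m/s
q = v̄ × d × w = 0.5360 × 1.15 × 3.31 = 2.040 m³/s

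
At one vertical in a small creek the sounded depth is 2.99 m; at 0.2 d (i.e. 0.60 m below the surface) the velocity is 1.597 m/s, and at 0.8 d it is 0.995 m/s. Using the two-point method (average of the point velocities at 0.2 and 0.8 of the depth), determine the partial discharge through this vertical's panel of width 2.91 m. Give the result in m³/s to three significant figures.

v̄ = (1.597 + 0.995) / 2 = 1.296 m/s
q = v̄ × d × w = 1.296 × 2.99 × 2.91 = 11.28 m³/s

11.3 m³/s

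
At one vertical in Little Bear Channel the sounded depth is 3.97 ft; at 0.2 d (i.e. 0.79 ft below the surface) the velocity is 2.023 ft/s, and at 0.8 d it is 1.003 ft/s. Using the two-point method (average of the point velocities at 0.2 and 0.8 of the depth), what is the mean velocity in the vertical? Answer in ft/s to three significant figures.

v̄ = (2.023 + 1.003) / 2 = 1.513 ft/s

1.51 ft/s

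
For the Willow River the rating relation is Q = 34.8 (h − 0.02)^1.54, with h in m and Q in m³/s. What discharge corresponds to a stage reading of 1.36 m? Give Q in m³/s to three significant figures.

Q = 34.8 × (1.36 − 0.02)^1.54 = 34.8 × 1.34^1.54 = 54.62 m³/s

54.6 m³/s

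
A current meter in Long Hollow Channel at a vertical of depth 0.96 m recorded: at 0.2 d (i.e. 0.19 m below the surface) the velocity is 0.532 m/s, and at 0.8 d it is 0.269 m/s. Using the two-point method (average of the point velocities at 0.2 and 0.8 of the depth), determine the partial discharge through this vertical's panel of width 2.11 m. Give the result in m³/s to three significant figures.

0.811 m³/s

v̄ = (0.532 + 0.269) / 2 = 0.4005 m/s
q = v̄ × d × w = 0.4005 × 0.96 × 2.11 = 0.8113 m³/s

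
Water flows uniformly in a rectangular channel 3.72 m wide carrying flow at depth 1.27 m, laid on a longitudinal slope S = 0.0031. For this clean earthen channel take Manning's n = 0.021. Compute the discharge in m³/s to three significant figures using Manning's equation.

10.4 m³/s

A = b·y = 3.72 × 1.27 = 4.724 m²
P = b + 2y = 3.72 + 2×1.27 = 6.260 m
R = A/P = 4.724/6.260 = 0.7547 m
Q = (1/n)·A·R^(2/3)·S^(1/2) = (1/0.021) × 4.724 × 0.7547^(2/3) × 0.0031^(1/2) = 10.38 m³/s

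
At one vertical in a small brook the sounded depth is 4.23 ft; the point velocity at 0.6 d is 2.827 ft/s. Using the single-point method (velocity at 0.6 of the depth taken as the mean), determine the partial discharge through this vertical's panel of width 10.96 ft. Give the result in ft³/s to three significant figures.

131 ft³/s

v̄ = v₀.₆ = 2.827 ft/s
q = v̄ × d × w = 2.827 × 4.23 × 10.96 = 131.1 ft³/s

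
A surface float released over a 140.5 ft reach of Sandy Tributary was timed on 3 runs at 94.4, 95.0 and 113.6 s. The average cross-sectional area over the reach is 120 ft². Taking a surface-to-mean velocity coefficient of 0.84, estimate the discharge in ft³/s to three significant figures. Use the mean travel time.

140 ft³/s

t̄ = (94.4 + 95.0 + 113.6) / 3 = 101 s
v_surface = L / t̄ = 140.5 / 101 = 1.391 ft/s
v_mean = 0.84 × 1.391 = 1.169 ft/s
Q = A × v_mean = 120 × 1.169 = 140.2 ft³/s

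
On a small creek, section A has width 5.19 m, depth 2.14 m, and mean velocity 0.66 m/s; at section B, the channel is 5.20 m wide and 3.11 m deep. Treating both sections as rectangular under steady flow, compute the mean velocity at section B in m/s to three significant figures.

0.453 m/s

Q = A₁V₁ = (5.19×2.14) × 0.66 = 7.330 m³/s
A₂ = 5.20 × 3.11 = 16.17 m²
V₂ = Q/A₂ = 7.330/16.17 = 0.4533 m/s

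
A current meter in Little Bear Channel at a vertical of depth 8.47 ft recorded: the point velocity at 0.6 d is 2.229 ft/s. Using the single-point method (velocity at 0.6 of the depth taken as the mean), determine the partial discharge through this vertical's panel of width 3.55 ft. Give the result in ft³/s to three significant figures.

v̄ = v₀.₆ = 2.229 ft/s
q = v̄ × d × w = 2.229 × 8.47 × 3.55 = 67.02 ft³/s

67.0 ft³/s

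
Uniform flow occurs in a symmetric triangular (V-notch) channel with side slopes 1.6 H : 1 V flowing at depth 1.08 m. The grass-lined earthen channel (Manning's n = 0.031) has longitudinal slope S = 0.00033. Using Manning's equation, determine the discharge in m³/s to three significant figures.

0.650 m³/s

A = z·y² = 1.6×1.08² = 1.866 m²
P = 2y√(1+z²) = 2×1.08×√(1+1.6²) = 4.075 m
R = A/P = 1.866/4.075 = 0.4579 m
Q = (1/n)·A·R^(2/3)·S^(1/2) = (1/0.031) × 1.866 × 0.4579^(2/3) × 0.00033^(1/2) = 0.6497 m³/s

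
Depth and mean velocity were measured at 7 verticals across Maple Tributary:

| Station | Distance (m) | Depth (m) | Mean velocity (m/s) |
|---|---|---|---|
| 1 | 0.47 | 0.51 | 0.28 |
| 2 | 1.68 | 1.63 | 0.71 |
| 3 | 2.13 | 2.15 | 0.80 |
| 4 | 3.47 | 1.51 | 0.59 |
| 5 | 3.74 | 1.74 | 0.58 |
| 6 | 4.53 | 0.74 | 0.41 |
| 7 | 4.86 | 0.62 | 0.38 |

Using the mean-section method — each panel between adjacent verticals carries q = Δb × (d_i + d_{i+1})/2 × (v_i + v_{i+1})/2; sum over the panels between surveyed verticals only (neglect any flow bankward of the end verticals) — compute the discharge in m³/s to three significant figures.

Panel 1-2: Δb = 1.21 m, d̄ = (0.51+1.63)/2 = 1.07, v̄ = (0.28+0.71)/2 = 0.495 → q = 1.21×1.07×0.495 = 0.6409 m³/s
Panel 2-3: Δb = 0.45 m, d̄ = (1.63+2.15)/2 = 1.89, v̄ = (0.71+0.80)/2 = 0.755 → q = 0.45×1.89×0.755 = 0.6421 m³/s
Panel 3-4: Δb = 1.34 m, d̄ = (2.15+1.51)/2 = 1.83, v̄ = (0.80+0.59)/2 = 0.695 → q = 1.34×1.83×0.695 = 1.704 m³/s
Panel 4-5: Δb = 0.27 m, d̄ = (1.51+1.74)/2 = 1.625, v̄ = (0.59+0.58)/2 = 0.585 → q = 0.27×1.625×0.585 = 0.2567 m³/s
Panel 5-6: Δb = 0.79 m, d̄ = (1.74+0.74)/2 = 1.24, v̄ = (0.58+0.41)/2 = 0.495 → q = 0.79×1.24×0.495 = 0.4849 m³/s
Panel 6-7: Δb = 0.33 m, d̄ = (0.74+0.62)/2 = 0.68, v̄ = (0.41+0.38)/2 = 0.395 → q = 0.33×0.68×0.395 = 0.08864 m³/s
Q = Σ q = 3.817 m³/s

3.82 m³/s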